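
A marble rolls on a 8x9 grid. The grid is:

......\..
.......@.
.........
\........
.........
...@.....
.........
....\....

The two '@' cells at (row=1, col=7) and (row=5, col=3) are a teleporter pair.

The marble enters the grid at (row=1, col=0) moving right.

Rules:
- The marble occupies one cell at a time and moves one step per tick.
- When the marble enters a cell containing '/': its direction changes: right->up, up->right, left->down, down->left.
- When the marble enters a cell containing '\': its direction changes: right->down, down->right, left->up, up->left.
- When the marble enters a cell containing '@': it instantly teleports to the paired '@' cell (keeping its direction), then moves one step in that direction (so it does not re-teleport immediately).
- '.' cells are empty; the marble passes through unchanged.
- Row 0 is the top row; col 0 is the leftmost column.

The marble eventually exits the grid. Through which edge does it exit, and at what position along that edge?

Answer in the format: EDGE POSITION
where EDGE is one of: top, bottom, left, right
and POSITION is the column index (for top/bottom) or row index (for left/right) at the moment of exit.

Step 1: enter (1,0), '.' pass, move right to (1,1)
Step 2: enter (1,1), '.' pass, move right to (1,2)
Step 3: enter (1,2), '.' pass, move right to (1,3)
Step 4: enter (1,3), '.' pass, move right to (1,4)
Step 5: enter (1,4), '.' pass, move right to (1,5)
Step 6: enter (1,5), '.' pass, move right to (1,6)
Step 7: enter (1,6), '.' pass, move right to (1,7)
Step 8: enter (1,7), '@' teleport (1,7)->(5,3), also enter (5,3), move right to (5,4)
Step 9: enter (5,4), '.' pass, move right to (5,5)
Step 10: enter (5,5), '.' pass, move right to (5,6)
Step 11: enter (5,6), '.' pass, move right to (5,7)
Step 12: enter (5,7), '.' pass, move right to (5,8)
Step 13: enter (5,8), '.' pass, move right to (5,9)
Step 14: at (5,9) — EXIT via right edge, pos 5

Answer: right 5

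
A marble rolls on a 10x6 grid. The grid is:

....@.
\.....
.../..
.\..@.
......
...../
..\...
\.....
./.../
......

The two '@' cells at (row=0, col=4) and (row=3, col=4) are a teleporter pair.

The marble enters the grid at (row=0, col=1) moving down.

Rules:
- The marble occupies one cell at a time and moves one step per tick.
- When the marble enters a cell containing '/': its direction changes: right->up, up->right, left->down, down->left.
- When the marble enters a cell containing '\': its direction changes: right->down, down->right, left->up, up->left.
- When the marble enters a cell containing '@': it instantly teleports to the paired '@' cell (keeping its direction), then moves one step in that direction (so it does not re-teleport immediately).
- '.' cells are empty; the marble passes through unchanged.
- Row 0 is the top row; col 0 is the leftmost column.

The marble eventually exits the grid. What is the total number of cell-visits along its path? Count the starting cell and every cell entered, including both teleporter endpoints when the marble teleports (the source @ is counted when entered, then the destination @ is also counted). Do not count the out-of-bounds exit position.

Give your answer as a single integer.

Step 1: enter (0,1), '.' pass, move down to (1,1)
Step 2: enter (1,1), '.' pass, move down to (2,1)
Step 3: enter (2,1), '.' pass, move down to (3,1)
Step 4: enter (3,1), '\' deflects down->right, move right to (3,2)
Step 5: enter (3,2), '.' pass, move right to (3,3)
Step 6: enter (3,3), '.' pass, move right to (3,4)
Step 7: enter (3,4), '@' teleport (3,4)->(0,4), also enter (0,4), move right to (0,5)
Step 8: enter (0,5), '.' pass, move right to (0,6)
Step 9: at (0,6) — EXIT via right edge, pos 0
Path length (cell visits): 9

Answer: 9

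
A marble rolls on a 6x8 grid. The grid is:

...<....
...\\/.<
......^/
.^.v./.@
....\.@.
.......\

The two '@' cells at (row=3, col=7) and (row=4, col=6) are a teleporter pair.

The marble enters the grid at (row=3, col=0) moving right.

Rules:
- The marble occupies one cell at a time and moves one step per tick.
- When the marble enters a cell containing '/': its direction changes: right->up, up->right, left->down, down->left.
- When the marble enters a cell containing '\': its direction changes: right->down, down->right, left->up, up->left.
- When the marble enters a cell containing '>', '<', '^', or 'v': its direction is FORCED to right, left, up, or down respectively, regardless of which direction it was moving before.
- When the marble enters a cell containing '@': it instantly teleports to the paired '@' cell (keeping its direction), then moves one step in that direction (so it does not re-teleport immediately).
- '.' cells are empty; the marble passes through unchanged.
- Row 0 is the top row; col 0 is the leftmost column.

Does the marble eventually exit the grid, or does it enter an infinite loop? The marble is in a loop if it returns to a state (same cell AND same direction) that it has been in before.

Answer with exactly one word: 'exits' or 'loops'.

Answer: exits

Derivation:
Step 1: enter (3,0), '.' pass, move right to (3,1)
Step 2: enter (3,1), '^' forces right->up, move up to (2,1)
Step 3: enter (2,1), '.' pass, move up to (1,1)
Step 4: enter (1,1), '.' pass, move up to (0,1)
Step 5: enter (0,1), '.' pass, move up to (-1,1)
Step 6: at (-1,1) — EXIT via top edge, pos 1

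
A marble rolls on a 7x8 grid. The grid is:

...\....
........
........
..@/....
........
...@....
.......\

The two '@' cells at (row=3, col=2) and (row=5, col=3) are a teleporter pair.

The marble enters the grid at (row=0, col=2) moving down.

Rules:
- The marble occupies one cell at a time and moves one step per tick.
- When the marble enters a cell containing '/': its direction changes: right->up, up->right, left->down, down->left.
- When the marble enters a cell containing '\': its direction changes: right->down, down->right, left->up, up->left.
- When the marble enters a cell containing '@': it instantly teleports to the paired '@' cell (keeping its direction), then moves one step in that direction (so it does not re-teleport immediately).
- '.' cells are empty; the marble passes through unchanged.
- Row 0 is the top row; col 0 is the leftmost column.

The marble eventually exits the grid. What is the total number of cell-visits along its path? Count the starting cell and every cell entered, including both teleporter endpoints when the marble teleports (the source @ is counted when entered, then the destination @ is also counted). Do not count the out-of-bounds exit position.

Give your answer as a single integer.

Step 1: enter (0,2), '.' pass, move down to (1,2)
Step 2: enter (1,2), '.' pass, move down to (2,2)
Step 3: enter (2,2), '.' pass, move down to (3,2)
Step 4: enter (3,2), '@' teleport (3,2)->(5,3), also enter (5,3), move down to (6,3)
Step 5: enter (6,3), '.' pass, move down to (7,3)
Step 6: at (7,3) — EXIT via bottom edge, pos 3
Path length (cell visits): 6

Answer: 6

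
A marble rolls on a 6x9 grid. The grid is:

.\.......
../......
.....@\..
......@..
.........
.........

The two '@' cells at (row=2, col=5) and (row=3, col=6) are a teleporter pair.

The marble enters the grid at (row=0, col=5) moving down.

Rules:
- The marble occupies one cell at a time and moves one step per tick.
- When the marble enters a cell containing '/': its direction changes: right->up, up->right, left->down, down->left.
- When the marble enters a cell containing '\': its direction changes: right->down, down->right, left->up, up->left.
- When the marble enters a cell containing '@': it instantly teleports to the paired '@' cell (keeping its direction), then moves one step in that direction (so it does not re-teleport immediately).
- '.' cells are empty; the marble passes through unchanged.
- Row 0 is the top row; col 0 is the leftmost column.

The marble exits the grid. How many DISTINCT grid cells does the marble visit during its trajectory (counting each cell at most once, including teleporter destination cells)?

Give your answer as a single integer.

Answer: 6

Derivation:
Step 1: enter (0,5), '.' pass, move down to (1,5)
Step 2: enter (1,5), '.' pass, move down to (2,5)
Step 3: enter (2,5), '@' teleport (2,5)->(3,6), also enter (3,6), move down to (4,6)
Step 4: enter (4,6), '.' pass, move down to (5,6)
Step 5: enter (5,6), '.' pass, move down to (6,6)
Step 6: at (6,6) — EXIT via bottom edge, pos 6
Distinct cells visited: 6 (path length 6)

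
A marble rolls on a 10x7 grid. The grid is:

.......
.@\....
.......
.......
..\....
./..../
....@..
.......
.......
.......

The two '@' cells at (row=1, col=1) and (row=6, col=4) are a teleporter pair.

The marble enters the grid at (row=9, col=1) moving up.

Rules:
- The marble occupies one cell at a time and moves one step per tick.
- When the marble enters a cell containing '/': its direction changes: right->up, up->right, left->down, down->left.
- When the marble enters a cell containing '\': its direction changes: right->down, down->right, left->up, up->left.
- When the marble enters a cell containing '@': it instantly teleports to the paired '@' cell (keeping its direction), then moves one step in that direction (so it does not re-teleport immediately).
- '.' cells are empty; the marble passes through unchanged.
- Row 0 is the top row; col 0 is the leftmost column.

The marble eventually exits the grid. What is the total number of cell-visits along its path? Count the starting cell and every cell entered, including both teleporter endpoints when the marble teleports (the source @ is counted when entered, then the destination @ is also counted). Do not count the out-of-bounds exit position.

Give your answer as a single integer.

Answer: 15

Derivation:
Step 1: enter (9,1), '.' pass, move up to (8,1)
Step 2: enter (8,1), '.' pass, move up to (7,1)
Step 3: enter (7,1), '.' pass, move up to (6,1)
Step 4: enter (6,1), '.' pass, move up to (5,1)
Step 5: enter (5,1), '/' deflects up->right, move right to (5,2)
Step 6: enter (5,2), '.' pass, move right to (5,3)
Step 7: enter (5,3), '.' pass, move right to (5,4)
Step 8: enter (5,4), '.' pass, move right to (5,5)
Step 9: enter (5,5), '.' pass, move right to (5,6)
Step 10: enter (5,6), '/' deflects right->up, move up to (4,6)
Step 11: enter (4,6), '.' pass, move up to (3,6)
Step 12: enter (3,6), '.' pass, move up to (2,6)
Step 13: enter (2,6), '.' pass, move up to (1,6)
Step 14: enter (1,6), '.' pass, move up to (0,6)
Step 15: enter (0,6), '.' pass, move up to (-1,6)
Step 16: at (-1,6) — EXIT via top edge, pos 6
Path length (cell visits): 15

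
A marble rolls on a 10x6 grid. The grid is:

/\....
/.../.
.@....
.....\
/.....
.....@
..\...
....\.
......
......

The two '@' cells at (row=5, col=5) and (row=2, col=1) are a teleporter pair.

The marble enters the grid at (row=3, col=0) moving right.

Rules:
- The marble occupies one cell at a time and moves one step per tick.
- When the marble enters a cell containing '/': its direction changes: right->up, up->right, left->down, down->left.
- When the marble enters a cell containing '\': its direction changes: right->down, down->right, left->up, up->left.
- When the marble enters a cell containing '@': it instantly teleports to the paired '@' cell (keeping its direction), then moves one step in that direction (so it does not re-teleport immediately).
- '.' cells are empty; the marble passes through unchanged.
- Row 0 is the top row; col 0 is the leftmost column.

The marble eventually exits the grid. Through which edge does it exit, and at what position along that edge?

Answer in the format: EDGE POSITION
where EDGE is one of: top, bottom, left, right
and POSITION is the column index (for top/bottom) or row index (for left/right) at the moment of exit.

Step 1: enter (3,0), '.' pass, move right to (3,1)
Step 2: enter (3,1), '.' pass, move right to (3,2)
Step 3: enter (3,2), '.' pass, move right to (3,3)
Step 4: enter (3,3), '.' pass, move right to (3,4)
Step 5: enter (3,4), '.' pass, move right to (3,5)
Step 6: enter (3,5), '\' deflects right->down, move down to (4,5)
Step 7: enter (4,5), '.' pass, move down to (5,5)
Step 8: enter (5,5), '@' teleport (5,5)->(2,1), also enter (2,1), move down to (3,1)
Step 9: enter (3,1), '.' pass, move down to (4,1)
Step 10: enter (4,1), '.' pass, move down to (5,1)
Step 11: enter (5,1), '.' pass, move down to (6,1)
Step 12: enter (6,1), '.' pass, move down to (7,1)
Step 13: enter (7,1), '.' pass, move down to (8,1)
Step 14: enter (8,1), '.' pass, move down to (9,1)
Step 15: enter (9,1), '.' pass, move down to (10,1)
Step 16: at (10,1) — EXIT via bottom edge, pos 1

Answer: bottom 1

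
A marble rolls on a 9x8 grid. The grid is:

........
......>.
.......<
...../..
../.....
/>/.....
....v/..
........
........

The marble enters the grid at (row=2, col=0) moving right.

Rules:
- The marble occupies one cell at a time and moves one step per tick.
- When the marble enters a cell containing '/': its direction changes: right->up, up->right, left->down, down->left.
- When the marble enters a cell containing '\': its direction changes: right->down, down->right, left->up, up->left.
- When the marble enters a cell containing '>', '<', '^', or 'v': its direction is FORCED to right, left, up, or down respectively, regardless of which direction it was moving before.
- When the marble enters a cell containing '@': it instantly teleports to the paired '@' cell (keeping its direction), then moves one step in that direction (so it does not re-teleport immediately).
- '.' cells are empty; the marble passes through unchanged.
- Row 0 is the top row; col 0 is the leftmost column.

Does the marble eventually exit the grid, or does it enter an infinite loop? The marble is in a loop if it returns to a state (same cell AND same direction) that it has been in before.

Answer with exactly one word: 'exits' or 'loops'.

Step 1: enter (2,0), '.' pass, move right to (2,1)
Step 2: enter (2,1), '.' pass, move right to (2,2)
Step 3: enter (2,2), '.' pass, move right to (2,3)
Step 4: enter (2,3), '.' pass, move right to (2,4)
Step 5: enter (2,4), '.' pass, move right to (2,5)
Step 6: enter (2,5), '.' pass, move right to (2,6)
Step 7: enter (2,6), '.' pass, move right to (2,7)
Step 8: enter (2,7), '<' forces right->left, move left to (2,6)
Step 9: enter (2,6), '.' pass, move left to (2,5)
Step 10: enter (2,5), '.' pass, move left to (2,4)
Step 11: enter (2,4), '.' pass, move left to (2,3)
Step 12: enter (2,3), '.' pass, move left to (2,2)
Step 13: enter (2,2), '.' pass, move left to (2,1)
Step 14: enter (2,1), '.' pass, move left to (2,0)
Step 15: enter (2,0), '.' pass, move left to (2,-1)
Step 16: at (2,-1) — EXIT via left edge, pos 2

Answer: exits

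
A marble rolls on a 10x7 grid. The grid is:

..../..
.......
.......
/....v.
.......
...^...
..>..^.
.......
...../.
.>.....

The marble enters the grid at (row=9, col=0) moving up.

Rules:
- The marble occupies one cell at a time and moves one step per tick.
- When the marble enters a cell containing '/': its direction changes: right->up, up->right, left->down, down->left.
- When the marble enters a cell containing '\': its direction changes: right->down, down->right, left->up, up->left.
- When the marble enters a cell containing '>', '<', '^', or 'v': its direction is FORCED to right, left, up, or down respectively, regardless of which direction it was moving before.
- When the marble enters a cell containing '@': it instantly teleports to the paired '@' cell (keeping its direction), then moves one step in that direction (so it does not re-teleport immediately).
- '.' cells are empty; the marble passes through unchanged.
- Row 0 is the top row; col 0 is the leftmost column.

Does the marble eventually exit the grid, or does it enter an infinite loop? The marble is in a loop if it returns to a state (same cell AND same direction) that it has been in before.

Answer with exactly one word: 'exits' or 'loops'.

Step 1: enter (9,0), '.' pass, move up to (8,0)
Step 2: enter (8,0), '.' pass, move up to (7,0)
Step 3: enter (7,0), '.' pass, move up to (6,0)
Step 4: enter (6,0), '.' pass, move up to (5,0)
Step 5: enter (5,0), '.' pass, move up to (4,0)
Step 6: enter (4,0), '.' pass, move up to (3,0)
Step 7: enter (3,0), '/' deflects up->right, move right to (3,1)
Step 8: enter (3,1), '.' pass, move right to (3,2)
Step 9: enter (3,2), '.' pass, move right to (3,3)
Step 10: enter (3,3), '.' pass, move right to (3,4)
Step 11: enter (3,4), '.' pass, move right to (3,5)
Step 12: enter (3,5), 'v' forces right->down, move down to (4,5)
Step 13: enter (4,5), '.' pass, move down to (5,5)
Step 14: enter (5,5), '.' pass, move down to (6,5)
Step 15: enter (6,5), '^' forces down->up, move up to (5,5)
Step 16: enter (5,5), '.' pass, move up to (4,5)
Step 17: enter (4,5), '.' pass, move up to (3,5)
Step 18: enter (3,5), 'v' forces up->down, move down to (4,5)
Step 19: at (4,5) dir=down — LOOP DETECTED (seen before)

Answer: loops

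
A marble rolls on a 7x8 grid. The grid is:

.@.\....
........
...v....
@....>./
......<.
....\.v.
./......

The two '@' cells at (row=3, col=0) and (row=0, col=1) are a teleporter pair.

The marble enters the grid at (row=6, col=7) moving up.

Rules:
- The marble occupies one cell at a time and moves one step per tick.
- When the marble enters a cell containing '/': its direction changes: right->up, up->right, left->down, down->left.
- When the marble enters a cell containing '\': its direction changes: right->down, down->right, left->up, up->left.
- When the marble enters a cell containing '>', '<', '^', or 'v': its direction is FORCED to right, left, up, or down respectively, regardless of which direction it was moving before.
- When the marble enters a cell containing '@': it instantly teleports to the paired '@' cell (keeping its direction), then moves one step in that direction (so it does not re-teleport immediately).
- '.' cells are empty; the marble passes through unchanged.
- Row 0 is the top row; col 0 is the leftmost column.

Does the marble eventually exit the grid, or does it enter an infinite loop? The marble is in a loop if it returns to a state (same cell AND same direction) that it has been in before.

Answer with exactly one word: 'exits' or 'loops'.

Step 1: enter (6,7), '.' pass, move up to (5,7)
Step 2: enter (5,7), '.' pass, move up to (4,7)
Step 3: enter (4,7), '.' pass, move up to (3,7)
Step 4: enter (3,7), '/' deflects up->right, move right to (3,8)
Step 5: at (3,8) — EXIT via right edge, pos 3

Answer: exits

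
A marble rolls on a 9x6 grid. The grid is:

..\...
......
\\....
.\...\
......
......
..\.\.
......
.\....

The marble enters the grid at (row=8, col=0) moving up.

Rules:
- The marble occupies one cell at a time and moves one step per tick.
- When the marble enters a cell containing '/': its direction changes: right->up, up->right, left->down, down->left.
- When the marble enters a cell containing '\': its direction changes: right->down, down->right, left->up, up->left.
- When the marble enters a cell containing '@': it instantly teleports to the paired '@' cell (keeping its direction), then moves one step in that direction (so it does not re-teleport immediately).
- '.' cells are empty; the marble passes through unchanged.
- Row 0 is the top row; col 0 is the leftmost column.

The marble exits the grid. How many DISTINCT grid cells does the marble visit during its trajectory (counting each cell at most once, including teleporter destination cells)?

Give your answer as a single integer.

Step 1: enter (8,0), '.' pass, move up to (7,0)
Step 2: enter (7,0), '.' pass, move up to (6,0)
Step 3: enter (6,0), '.' pass, move up to (5,0)
Step 4: enter (5,0), '.' pass, move up to (4,0)
Step 5: enter (4,0), '.' pass, move up to (3,0)
Step 6: enter (3,0), '.' pass, move up to (2,0)
Step 7: enter (2,0), '\' deflects up->left, move left to (2,-1)
Step 8: at (2,-1) — EXIT via left edge, pos 2
Distinct cells visited: 7 (path length 7)

Answer: 7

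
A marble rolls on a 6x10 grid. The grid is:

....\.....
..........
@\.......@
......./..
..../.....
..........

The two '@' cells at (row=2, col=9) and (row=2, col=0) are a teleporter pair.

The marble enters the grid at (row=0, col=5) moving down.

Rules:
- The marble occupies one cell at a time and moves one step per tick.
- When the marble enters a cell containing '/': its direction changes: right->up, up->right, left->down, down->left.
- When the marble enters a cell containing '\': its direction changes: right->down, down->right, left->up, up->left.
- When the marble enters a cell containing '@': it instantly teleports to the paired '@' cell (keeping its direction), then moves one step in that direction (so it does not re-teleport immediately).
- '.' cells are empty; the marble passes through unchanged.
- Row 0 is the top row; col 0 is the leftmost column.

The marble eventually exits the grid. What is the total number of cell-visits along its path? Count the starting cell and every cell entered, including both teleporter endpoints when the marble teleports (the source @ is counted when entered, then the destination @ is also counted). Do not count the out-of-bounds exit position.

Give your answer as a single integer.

Answer: 6

Derivation:
Step 1: enter (0,5), '.' pass, move down to (1,5)
Step 2: enter (1,5), '.' pass, move down to (2,5)
Step 3: enter (2,5), '.' pass, move down to (3,5)
Step 4: enter (3,5), '.' pass, move down to (4,5)
Step 5: enter (4,5), '.' pass, move down to (5,5)
Step 6: enter (5,5), '.' pass, move down to (6,5)
Step 7: at (6,5) — EXIT via bottom edge, pos 5
Path length (cell visits): 6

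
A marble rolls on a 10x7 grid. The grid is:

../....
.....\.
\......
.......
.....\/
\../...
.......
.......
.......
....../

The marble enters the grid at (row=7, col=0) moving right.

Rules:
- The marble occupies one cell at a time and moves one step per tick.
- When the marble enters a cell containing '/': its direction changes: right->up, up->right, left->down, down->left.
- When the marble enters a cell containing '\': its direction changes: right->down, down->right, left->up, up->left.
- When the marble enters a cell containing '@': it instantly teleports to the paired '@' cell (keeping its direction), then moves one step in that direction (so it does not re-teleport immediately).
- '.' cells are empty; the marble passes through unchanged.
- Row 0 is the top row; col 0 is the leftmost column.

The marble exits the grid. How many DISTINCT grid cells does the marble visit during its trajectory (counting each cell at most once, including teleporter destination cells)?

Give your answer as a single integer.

Answer: 7

Derivation:
Step 1: enter (7,0), '.' pass, move right to (7,1)
Step 2: enter (7,1), '.' pass, move right to (7,2)
Step 3: enter (7,2), '.' pass, move right to (7,3)
Step 4: enter (7,3), '.' pass, move right to (7,4)
Step 5: enter (7,4), '.' pass, move right to (7,5)
Step 6: enter (7,5), '.' pass, move right to (7,6)
Step 7: enter (7,6), '.' pass, move right to (7,7)
Step 8: at (7,7) — EXIT via right edge, pos 7
Distinct cells visited: 7 (path length 7)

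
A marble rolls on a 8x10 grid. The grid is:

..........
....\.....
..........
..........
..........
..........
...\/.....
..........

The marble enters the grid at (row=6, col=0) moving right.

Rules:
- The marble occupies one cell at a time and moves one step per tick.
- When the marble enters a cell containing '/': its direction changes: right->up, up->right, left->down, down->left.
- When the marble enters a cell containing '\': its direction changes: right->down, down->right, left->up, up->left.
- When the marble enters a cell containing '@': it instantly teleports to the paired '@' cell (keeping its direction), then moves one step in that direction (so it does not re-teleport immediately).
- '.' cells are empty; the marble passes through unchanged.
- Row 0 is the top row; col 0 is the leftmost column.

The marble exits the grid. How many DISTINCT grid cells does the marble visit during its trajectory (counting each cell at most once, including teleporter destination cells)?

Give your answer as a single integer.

Answer: 5

Derivation:
Step 1: enter (6,0), '.' pass, move right to (6,1)
Step 2: enter (6,1), '.' pass, move right to (6,2)
Step 3: enter (6,2), '.' pass, move right to (6,3)
Step 4: enter (6,3), '\' deflects right->down, move down to (7,3)
Step 5: enter (7,3), '.' pass, move down to (8,3)
Step 6: at (8,3) — EXIT via bottom edge, pos 3
Distinct cells visited: 5 (path length 5)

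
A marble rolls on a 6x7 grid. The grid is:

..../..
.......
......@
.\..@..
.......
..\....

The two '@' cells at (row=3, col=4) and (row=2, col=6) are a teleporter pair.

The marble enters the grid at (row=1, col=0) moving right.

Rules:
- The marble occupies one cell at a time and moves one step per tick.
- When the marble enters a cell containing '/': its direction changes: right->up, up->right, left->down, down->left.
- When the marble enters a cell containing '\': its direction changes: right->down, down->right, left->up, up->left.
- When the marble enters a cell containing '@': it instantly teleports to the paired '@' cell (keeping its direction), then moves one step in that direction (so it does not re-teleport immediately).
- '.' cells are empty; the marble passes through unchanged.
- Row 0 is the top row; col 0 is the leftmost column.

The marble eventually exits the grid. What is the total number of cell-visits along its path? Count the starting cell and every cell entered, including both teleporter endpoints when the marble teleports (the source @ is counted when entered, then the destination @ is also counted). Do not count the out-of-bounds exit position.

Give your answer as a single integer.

Step 1: enter (1,0), '.' pass, move right to (1,1)
Step 2: enter (1,1), '.' pass, move right to (1,2)
Step 3: enter (1,2), '.' pass, move right to (1,3)
Step 4: enter (1,3), '.' pass, move right to (1,4)
Step 5: enter (1,4), '.' pass, move right to (1,5)
Step 6: enter (1,5), '.' pass, move right to (1,6)
Step 7: enter (1,6), '.' pass, move right to (1,7)
Step 8: at (1,7) — EXIT via right edge, pos 1
Path length (cell visits): 7

Answer: 7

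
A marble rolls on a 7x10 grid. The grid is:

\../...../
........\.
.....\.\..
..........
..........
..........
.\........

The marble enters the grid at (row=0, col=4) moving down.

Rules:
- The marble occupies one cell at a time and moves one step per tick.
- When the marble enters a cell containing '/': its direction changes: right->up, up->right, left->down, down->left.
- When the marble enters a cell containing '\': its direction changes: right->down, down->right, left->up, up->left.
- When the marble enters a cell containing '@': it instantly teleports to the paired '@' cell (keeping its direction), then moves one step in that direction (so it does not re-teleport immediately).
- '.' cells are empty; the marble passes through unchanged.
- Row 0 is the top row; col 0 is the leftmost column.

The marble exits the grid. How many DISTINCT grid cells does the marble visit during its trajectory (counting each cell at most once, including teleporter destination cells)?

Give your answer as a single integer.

Answer: 7

Derivation:
Step 1: enter (0,4), '.' pass, move down to (1,4)
Step 2: enter (1,4), '.' pass, move down to (2,4)
Step 3: enter (2,4), '.' pass, move down to (3,4)
Step 4: enter (3,4), '.' pass, move down to (4,4)
Step 5: enter (4,4), '.' pass, move down to (5,4)
Step 6: enter (5,4), '.' pass, move down to (6,4)
Step 7: enter (6,4), '.' pass, move down to (7,4)
Step 8: at (7,4) — EXIT via bottom edge, pos 4
Distinct cells visited: 7 (path length 7)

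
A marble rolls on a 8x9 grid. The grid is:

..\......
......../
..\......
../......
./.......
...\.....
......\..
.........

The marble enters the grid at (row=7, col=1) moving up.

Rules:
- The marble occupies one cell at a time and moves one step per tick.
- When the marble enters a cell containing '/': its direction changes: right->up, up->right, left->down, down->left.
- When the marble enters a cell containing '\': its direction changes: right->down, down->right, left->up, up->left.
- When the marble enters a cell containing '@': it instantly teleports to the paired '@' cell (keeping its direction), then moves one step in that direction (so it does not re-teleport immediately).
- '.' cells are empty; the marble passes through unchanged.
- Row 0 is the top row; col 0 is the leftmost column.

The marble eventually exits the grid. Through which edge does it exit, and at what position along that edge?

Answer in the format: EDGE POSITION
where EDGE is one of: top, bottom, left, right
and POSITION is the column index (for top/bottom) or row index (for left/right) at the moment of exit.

Answer: right 4

Derivation:
Step 1: enter (7,1), '.' pass, move up to (6,1)
Step 2: enter (6,1), '.' pass, move up to (5,1)
Step 3: enter (5,1), '.' pass, move up to (4,1)
Step 4: enter (4,1), '/' deflects up->right, move right to (4,2)
Step 5: enter (4,2), '.' pass, move right to (4,3)
Step 6: enter (4,3), '.' pass, move right to (4,4)
Step 7: enter (4,4), '.' pass, move right to (4,5)
Step 8: enter (4,5), '.' pass, move right to (4,6)
Step 9: enter (4,6), '.' pass, move right to (4,7)
Step 10: enter (4,7), '.' pass, move right to (4,8)
Step 11: enter (4,8), '.' pass, move right to (4,9)
Step 12: at (4,9) — EXIT via right edge, pos 4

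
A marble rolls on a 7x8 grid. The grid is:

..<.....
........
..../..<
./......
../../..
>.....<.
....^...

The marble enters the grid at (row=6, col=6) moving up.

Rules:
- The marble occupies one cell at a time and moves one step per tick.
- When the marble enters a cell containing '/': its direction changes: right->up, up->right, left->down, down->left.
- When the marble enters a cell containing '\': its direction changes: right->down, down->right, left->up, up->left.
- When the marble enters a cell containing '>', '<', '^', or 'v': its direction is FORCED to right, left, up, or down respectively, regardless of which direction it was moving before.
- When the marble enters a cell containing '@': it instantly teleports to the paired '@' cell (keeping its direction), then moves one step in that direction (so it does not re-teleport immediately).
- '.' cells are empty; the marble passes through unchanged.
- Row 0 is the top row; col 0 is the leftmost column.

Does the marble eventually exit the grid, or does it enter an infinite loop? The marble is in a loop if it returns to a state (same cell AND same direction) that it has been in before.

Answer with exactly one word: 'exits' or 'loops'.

Answer: loops

Derivation:
Step 1: enter (6,6), '.' pass, move up to (5,6)
Step 2: enter (5,6), '<' forces up->left, move left to (5,5)
Step 3: enter (5,5), '.' pass, move left to (5,4)
Step 4: enter (5,4), '.' pass, move left to (5,3)
Step 5: enter (5,3), '.' pass, move left to (5,2)
Step 6: enter (5,2), '.' pass, move left to (5,1)
Step 7: enter (5,1), '.' pass, move left to (5,0)
Step 8: enter (5,0), '>' forces left->right, move right to (5,1)
Step 9: enter (5,1), '.' pass, move right to (5,2)
Step 10: enter (5,2), '.' pass, move right to (5,3)
Step 11: enter (5,3), '.' pass, move right to (5,4)
Step 12: enter (5,4), '.' pass, move right to (5,5)
Step 13: enter (5,5), '.' pass, move right to (5,6)
Step 14: enter (5,6), '<' forces right->left, move left to (5,5)
Step 15: at (5,5) dir=left — LOOP DETECTED (seen before)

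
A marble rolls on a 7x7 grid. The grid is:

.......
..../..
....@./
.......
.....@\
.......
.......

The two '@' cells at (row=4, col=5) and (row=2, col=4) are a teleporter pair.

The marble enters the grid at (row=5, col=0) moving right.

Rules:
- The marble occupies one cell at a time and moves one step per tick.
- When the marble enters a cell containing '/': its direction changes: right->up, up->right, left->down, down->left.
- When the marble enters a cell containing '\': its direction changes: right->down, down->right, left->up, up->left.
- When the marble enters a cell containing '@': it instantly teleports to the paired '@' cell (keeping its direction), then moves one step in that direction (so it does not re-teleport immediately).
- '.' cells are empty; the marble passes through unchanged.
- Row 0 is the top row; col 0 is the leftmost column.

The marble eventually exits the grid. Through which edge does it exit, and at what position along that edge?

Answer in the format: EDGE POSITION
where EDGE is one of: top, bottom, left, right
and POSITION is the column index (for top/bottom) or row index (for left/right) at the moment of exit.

Answer: right 5

Derivation:
Step 1: enter (5,0), '.' pass, move right to (5,1)
Step 2: enter (5,1), '.' pass, move right to (5,2)
Step 3: enter (5,2), '.' pass, move right to (5,3)
Step 4: enter (5,3), '.' pass, move right to (5,4)
Step 5: enter (5,4), '.' pass, move right to (5,5)
Step 6: enter (5,5), '.' pass, move right to (5,6)
Step 7: enter (5,6), '.' pass, move right to (5,7)
Step 8: at (5,7) — EXIT via right edge, pos 5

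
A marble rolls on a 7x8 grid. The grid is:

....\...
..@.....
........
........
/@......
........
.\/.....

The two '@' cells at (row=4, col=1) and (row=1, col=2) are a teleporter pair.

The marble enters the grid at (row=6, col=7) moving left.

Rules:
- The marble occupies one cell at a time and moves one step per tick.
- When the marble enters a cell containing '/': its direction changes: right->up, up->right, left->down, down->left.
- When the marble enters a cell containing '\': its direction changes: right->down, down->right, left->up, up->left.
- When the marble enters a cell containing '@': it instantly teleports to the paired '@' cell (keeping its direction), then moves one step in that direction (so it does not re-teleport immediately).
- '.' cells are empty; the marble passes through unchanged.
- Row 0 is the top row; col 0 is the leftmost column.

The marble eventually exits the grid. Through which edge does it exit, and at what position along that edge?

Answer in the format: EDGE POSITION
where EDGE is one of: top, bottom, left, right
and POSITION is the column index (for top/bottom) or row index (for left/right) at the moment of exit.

Step 1: enter (6,7), '.' pass, move left to (6,6)
Step 2: enter (6,6), '.' pass, move left to (6,5)
Step 3: enter (6,5), '.' pass, move left to (6,4)
Step 4: enter (6,4), '.' pass, move left to (6,3)
Step 5: enter (6,3), '.' pass, move left to (6,2)
Step 6: enter (6,2), '/' deflects left->down, move down to (7,2)
Step 7: at (7,2) — EXIT via bottom edge, pos 2

Answer: bottom 2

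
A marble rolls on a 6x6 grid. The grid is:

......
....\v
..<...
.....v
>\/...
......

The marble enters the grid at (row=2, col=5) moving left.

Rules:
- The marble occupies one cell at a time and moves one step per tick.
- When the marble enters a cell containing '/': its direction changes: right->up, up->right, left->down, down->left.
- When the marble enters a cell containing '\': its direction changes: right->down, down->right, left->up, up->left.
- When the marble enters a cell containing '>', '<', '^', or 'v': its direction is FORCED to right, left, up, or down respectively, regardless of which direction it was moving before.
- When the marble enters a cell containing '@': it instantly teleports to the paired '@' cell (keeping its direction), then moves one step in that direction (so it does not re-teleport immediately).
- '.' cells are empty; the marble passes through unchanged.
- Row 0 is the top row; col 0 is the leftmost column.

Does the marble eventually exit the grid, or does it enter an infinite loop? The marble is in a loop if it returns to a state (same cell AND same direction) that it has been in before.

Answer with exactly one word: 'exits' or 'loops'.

Step 1: enter (2,5), '.' pass, move left to (2,4)
Step 2: enter (2,4), '.' pass, move left to (2,3)
Step 3: enter (2,3), '.' pass, move left to (2,2)
Step 4: enter (2,2), '<' forces left->left, move left to (2,1)
Step 5: enter (2,1), '.' pass, move left to (2,0)
Step 6: enter (2,0), '.' pass, move left to (2,-1)
Step 7: at (2,-1) — EXIT via left edge, pos 2

Answer: exits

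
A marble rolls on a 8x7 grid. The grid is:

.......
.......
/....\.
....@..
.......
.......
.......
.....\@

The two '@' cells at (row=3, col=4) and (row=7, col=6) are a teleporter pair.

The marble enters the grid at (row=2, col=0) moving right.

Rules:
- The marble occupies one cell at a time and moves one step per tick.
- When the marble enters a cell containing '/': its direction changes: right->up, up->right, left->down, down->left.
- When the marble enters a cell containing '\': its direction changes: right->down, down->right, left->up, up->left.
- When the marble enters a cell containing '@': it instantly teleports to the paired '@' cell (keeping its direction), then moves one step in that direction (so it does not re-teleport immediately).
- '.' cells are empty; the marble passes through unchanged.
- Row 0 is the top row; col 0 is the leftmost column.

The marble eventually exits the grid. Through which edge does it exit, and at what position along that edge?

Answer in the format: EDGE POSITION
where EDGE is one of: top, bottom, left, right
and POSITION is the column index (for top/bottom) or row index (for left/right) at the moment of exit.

Answer: top 0

Derivation:
Step 1: enter (2,0), '/' deflects right->up, move up to (1,0)
Step 2: enter (1,0), '.' pass, move up to (0,0)
Step 3: enter (0,0), '.' pass, move up to (-1,0)
Step 4: at (-1,0) — EXIT via top edge, pos 0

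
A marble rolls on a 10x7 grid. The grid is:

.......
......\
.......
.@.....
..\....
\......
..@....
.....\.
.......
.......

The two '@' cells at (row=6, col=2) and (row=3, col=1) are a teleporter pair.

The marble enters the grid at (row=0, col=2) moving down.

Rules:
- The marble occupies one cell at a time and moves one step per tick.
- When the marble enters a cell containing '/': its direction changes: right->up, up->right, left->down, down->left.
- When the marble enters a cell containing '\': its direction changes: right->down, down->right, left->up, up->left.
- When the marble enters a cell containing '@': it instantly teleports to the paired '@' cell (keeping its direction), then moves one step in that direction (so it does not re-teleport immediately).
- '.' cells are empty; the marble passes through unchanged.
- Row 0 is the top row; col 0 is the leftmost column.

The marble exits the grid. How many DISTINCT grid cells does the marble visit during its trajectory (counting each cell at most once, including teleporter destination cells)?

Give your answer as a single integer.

Answer: 9

Derivation:
Step 1: enter (0,2), '.' pass, move down to (1,2)
Step 2: enter (1,2), '.' pass, move down to (2,2)
Step 3: enter (2,2), '.' pass, move down to (3,2)
Step 4: enter (3,2), '.' pass, move down to (4,2)
Step 5: enter (4,2), '\' deflects down->right, move right to (4,3)
Step 6: enter (4,3), '.' pass, move right to (4,4)
Step 7: enter (4,4), '.' pass, move right to (4,5)
Step 8: enter (4,5), '.' pass, move right to (4,6)
Step 9: enter (4,6), '.' pass, move right to (4,7)
Step 10: at (4,7) — EXIT via right edge, pos 4
Distinct cells visited: 9 (path length 9)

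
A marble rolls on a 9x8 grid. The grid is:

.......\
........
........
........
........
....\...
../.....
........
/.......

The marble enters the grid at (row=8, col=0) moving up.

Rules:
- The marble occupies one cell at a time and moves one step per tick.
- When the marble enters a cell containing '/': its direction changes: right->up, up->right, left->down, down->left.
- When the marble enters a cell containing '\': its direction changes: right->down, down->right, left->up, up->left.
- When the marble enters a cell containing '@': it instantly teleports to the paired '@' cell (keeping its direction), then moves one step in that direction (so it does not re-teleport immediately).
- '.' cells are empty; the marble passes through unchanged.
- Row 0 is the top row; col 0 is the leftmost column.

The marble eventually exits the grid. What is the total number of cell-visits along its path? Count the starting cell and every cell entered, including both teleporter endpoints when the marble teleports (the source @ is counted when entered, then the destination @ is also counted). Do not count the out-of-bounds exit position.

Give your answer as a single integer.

Step 1: enter (8,0), '/' deflects up->right, move right to (8,1)
Step 2: enter (8,1), '.' pass, move right to (8,2)
Step 3: enter (8,2), '.' pass, move right to (8,3)
Step 4: enter (8,3), '.' pass, move right to (8,4)
Step 5: enter (8,4), '.' pass, move right to (8,5)
Step 6: enter (8,5), '.' pass, move right to (8,6)
Step 7: enter (8,6), '.' pass, move right to (8,7)
Step 8: enter (8,7), '.' pass, move right to (8,8)
Step 9: at (8,8) — EXIT via right edge, pos 8
Path length (cell visits): 8

Answer: 8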